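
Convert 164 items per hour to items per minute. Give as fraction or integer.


Converting from per hour to per minute
Rate = 164 items per hour
Divide by 60: 164/60
= 41/15 items per minute

41/15


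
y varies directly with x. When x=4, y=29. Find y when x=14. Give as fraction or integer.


Direct proportion: y = kx
Find k: k = 29/4 = 29/4
Compute y at x=14: y = 29/4 * 14
y = 203/2

203/2


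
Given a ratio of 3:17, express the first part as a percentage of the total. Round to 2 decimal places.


Total parts = 3 + 17 = 20
First part fraction = 3/20
Percentage = (3/20) * 100
= 0.15 * 100
= 15.00%

15.00


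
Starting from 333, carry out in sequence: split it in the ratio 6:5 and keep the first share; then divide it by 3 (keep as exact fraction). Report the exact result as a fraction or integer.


Start with 333.
Step 1: Split 6:5, first share = 333 * 6/11 = 1998/11
Step 2: Divide by 3: 1998/11 / 3 = 666/11
Final result = 666/11

666/11


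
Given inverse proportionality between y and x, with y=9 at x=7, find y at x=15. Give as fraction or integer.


Inverse proportion: y = k/x
Find k: k = 7 * 9 = 63
Compute y at x=15: y = 63/15
y = 21/5

21/5


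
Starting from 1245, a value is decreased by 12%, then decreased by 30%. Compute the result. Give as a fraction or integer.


Start: 1245
Step 1: decrease by 12% => multiply by 88/100
  1245 * 88/100 = 5478/5
Step 2: decrease by 30% => multiply by 70/100
  5478/5 * 70/100 = 19173/25
Final value = 19173/25

19173/25


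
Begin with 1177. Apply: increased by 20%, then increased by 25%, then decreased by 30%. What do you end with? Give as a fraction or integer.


Start: 1177
Step 1: increase by 20% => multiply by 120/100
  1177 * 120/100 = 7062/5
Step 2: increase by 25% => multiply by 125/100
  7062/5 * 125/100 = 3531/2
Step 3: decrease by 30% => multiply by 70/100
  3531/2 * 70/100 = 24717/20
Final value = 24717/20

24717/20


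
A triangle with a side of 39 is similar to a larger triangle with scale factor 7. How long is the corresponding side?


Similar triangles have proportional sides
Scale factor = 7
Smaller side = 39
Corresponding larger side = 39 * 7
= 273

273


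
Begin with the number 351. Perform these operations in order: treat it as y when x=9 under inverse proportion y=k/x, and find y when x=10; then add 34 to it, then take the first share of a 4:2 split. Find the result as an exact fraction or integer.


Start with 351.
Step 1: Inverse prop: k = (351)*9; new y = k/10 = 351*9/10 = 3159/10
Step 2: Add 34: 3159/10+34=3499/10; split 4:2 first = 3499/10*4/6 = 3499/15
Final result = 3499/15

3499/15


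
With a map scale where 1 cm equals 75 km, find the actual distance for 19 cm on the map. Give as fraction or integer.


Map scale: 1 cm = 75 km
Measured distance on map = 19 cm
Set up proportion: 19 * 75 / 1
= 1425 / 1
= 1425 km

1425


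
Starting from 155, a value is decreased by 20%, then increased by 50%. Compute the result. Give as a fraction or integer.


Start: 155
Step 1: decrease by 20% => multiply by 80/100
  155 * 80/100 = 124
Step 2: increase by 50% => multiply by 150/100
  124 * 150/100 = 186
Final value = 186

186


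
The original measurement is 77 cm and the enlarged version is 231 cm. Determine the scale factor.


Original length = 77 cm
Scaled length = 231 cm
Scale factor = 231 / 77
= 3

3


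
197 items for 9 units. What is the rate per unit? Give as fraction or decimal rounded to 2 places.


Total items = 197
Number of units = 9
Unit rate = 197 / 9
= 21.89 items per unit

21.89


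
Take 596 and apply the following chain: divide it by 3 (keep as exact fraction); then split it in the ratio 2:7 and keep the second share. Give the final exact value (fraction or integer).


Start with 596.
Step 1: Divide by 3: 596 / 3 = 596/3
Step 2: Split 2:7, second share = 596/3 * 7/9 = 4172/27
Final result = 4172/27

4172/27


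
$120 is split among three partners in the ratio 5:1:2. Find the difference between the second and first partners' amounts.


Total parts = 5 + 1 + 2 = 8
Value per part = 120 / 8 = 15
Shares: 5*15=75, 1*15=15, 2*15=30
Second share = 15, first share = 75
Difference = |15 - 75| = 60

60


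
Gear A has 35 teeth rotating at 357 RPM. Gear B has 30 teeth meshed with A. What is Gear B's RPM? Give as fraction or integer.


Gear ratio: teeth_A * RPM_A = teeth_B * RPM_B
35 * 357 = 30 * RPM_B
12495 = 30 * RPM_B
RPM_B = 12495 / 30
RPM_B = 833/2

833/2


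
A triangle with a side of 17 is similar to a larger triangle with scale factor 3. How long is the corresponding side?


Similar triangles have proportional sides
Scale factor = 3
Smaller side = 17
Corresponding larger side = 17 * 3
= 51

51


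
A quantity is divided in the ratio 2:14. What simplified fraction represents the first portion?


Total parts = 2 + 14 = 16
First part fraction = 2/16
Simplify: 2/16 = 1/8

1/8


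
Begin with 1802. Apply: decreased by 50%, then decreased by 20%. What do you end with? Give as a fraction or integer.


Start: 1802
Step 1: decrease by 50% => multiply by 50/100
  1802 * 50/100 = 901
Step 2: decrease by 20% => multiply by 80/100
  901 * 80/100 = 3604/5
Final value = 3604/5

3604/5


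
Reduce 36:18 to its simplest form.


Find GCD(36, 18)
GCD = 18
Divide both by 18: 36/18 = 2, 18/18 = 1
Simplified ratio = 2:1

2:1


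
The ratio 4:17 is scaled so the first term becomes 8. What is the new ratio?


Original ratio: 4:17
First term target: 8
Scale factor = 8 / 4 = 2
Multiply second term: 17 * 2 = 34
Equivalent ratio = 8:34

8:34


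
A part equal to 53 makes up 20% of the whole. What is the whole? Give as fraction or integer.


Given: 53 is 20% of the whole
Set up: 53 = 20/100 * whole
whole = 53 * 100 / 20
whole = 5300 / 20
whole = 265

265


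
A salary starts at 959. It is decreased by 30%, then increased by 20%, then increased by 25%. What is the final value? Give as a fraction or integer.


Start: 959
Step 1: decrease by 30% => multiply by 70/100
  959 * 70/100 = 6713/10
Step 2: increase by 20% => multiply by 120/100
  6713/10 * 120/100 = 20139/25
Step 3: increase by 25% => multiply by 125/100
  20139/25 * 125/100 = 20139/20
Final value = 20139/20

20139/20


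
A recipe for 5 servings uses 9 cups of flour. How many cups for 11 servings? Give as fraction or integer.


Original: 9 cups for 5 servings
Target servings = 11
Scaling factor = 11/5
New amount = 9 * 11/5
= 99/5
= 99/5 cups

99/5


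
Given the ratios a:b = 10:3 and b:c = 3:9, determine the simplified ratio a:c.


Given a:b = 10:3 and b:c = 3:9
Make b consistent. Multiply first ratio by 3: a:b = 30:9
Multiply second ratio by 3: b:c = 9:27
Now b = 9 in both, so a:b:c = 30:9:27
Therefore a:c = 30:27
Simplify by GCD: a:c = 10:9

10:9


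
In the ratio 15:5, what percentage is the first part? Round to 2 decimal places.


Total parts = 15 + 5 = 20
First part fraction = 15/20
Percentage = (15/20) * 100
= 0.75 * 100
= 75.00%

75.00


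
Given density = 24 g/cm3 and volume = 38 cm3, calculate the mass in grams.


Using mass = density * volume
Density = 24 g/cm3
Volume = 38 cm3
Mass = 24 * 38
= 912 g

912


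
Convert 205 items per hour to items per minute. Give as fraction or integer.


Converting from per hour to per minute
Rate = 205 items per hour
Divide by 60: 205/60
= 41/12 items per minute

41/12


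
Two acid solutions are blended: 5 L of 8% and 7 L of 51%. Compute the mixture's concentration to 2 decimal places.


Solute in mixture 1 = 8% of 5 L = 5*8/100 = 2/5 L
Solute in mixture 2 = 51% of 7 L = 7*51/100 = 357/100 L
Total solute = 2/5 + 357/100 = 397/100 L
Total volume = 5 + 7 = 12 L
Final concentration = 397/100/12 * 100 = 33.08%

33.08


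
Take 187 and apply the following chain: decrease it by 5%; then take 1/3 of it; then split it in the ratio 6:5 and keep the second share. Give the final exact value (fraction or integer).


Start with 187.
Step 1: Decrease by 5%: 187 * 95/100 = 3553/20
Step 2: Take 1/3: 3553/20 * 1/3 = 3553/60
Step 3: Split 6:5, second share = 3553/60 * 5/11 = 323/12
Final result = 323/12

323/12


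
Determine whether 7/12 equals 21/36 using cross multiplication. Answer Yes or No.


Cross multiply to check 7/12 = 21/36
Left cross product: 7 * 36 = 252
Right cross product: 12 * 21 = 252
252 = 252
Equal, so proportions match => Yes

Yes


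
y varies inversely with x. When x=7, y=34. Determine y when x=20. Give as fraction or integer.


Inverse proportion: y = k/x
Find k: k = 7 * 34 = 238
Compute y at x=20: y = 238/20
y = 119/10

119/10


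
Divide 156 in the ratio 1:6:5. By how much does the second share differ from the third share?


Total parts = 1 + 6 + 5 = 12
Value per part = 156 / 12 = 13
Shares: 1*13=13, 6*13=78, 5*13=65
Second share = 78, third share = 65
Difference = |78 - 65| = 13

13


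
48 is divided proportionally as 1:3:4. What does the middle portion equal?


Ratio = 1:3:4
Total parts = 1 + 3 + 4 = 8
Value per part = 48 / 8 = 6
First share = 1 * 6 = 6
Middle share = 3 * 6 = 18
Third share = 4 * 6 = 24

18


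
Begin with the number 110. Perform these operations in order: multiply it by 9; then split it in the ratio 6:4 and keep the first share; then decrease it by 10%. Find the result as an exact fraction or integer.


Start with 110.
Step 1: Multiply by 9: 110 * 9 = 990
Step 2: Split 6:4, first share = 990 * 6/10 = 594
Step 3: Decrease by 10%: 594 * 90/100 = 2673/5
Final result = 2673/5

2673/5


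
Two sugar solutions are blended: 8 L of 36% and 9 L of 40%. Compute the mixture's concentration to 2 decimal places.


Solute in mixture 1 = 36% of 8 L = 8*36/100 = 72/25 L
Solute in mixture 2 = 40% of 9 L = 9*40/100 = 18/5 L
Total solute = 72/25 + 18/5 = 162/25 L
Total volume = 8 + 9 = 17 L
Final concentration = 162/25/17 * 100 = 38.12%

38.12


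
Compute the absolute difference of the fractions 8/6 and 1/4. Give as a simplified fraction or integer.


Simplify: 8/6 = 4/3 and 1/4 = 1/4
Find common denominator: LCD = 12
Convert: 16/12 and 3/12
Difference = |16 - 3|/12 = 13/12
Simplified = 13/12

13/12


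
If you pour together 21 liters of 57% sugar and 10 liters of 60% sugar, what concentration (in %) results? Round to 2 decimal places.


Solute in mixture 1 = 57% of 21 L = 21*57/100 = 1197/100 L
Solute in mixture 2 = 60% of 10 L = 10*60/100 = 6 L
Total solute = 1197/100 + 6 = 1797/100 L
Total volume = 21 + 10 = 31 L
Final concentration = 1797/100/31 * 100 = 57.97%

57.97


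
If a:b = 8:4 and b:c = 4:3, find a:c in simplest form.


Given a:b = 8:4 and b:c = 4:3
Make b consistent. Multiply first ratio by 4: a:b = 32:16
Multiply second ratio by 4: b:c = 16:12
Now b = 16 in both, so a:b:c = 32:16:12
Therefore a:c = 32:12
Simplify by GCD: a:c = 8:3

8:3


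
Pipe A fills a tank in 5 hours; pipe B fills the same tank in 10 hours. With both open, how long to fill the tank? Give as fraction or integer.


Rate of A = 1/5 job per hour
Rate of B = 1/10 job per hour
Combined rate = 1/5 + 1/10
Find common denominator: (10 + 5)/(5*10) = 15/50
Combined rate = 3/10 job per hour
Time together = 1 / (3/10) = 10/3 hours

10/3


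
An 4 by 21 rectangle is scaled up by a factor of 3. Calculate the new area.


Original dimensions: 4 x 21
Enlargement factor = 3
New width = 4 * 3 = 12
New height = 21 * 3 = 63
New area = 12 * 63 = 756

756


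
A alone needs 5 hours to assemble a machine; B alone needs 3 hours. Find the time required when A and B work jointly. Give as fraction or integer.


Rate of A = 1/5 job per hour
Rate of B = 1/3 job per hour
Combined rate = 1/5 + 1/3
Find common denominator: (3 + 5)/(5*3) = 8/15
Combined rate = 8/15 job per hour
Time together = 1 / (8/15) = 15/8 hours

15/8


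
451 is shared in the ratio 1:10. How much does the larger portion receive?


Total parts = 1 + 10 = 11
Value per part = 451 / 11 = 41
First share = 1 * 41 = 41
Second share = 10 * 41 = 410
Larger share = 410

410


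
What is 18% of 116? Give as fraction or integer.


Compute 18% of 116
Convert percentage: 18% = 18/100
Multiply: 116 * 18/100
= 2088/100
= 522/25

522/25


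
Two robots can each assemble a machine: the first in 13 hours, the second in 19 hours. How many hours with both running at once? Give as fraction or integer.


Rate of A = 1/13 job per hour
Rate of B = 1/19 job per hour
Combined rate = 1/13 + 1/19
Find common denominator: (19 + 13)/(13*19) = 32/247
Combined rate = 32/247 job per hour
Time together = 1 / (32/247) = 247/32 hours

247/32


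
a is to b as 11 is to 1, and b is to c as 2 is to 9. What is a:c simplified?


Given a:b = 11:1 and b:c = 2:9
Make b consistent. Multiply first ratio by 2: a:b = 22:2
Multiply second ratio by 1: b:c = 2:9
Now b = 2 in both, so a:b:c = 22:2:9
Therefore a:c = 22:9
Simplify by GCD: a:c = 22:9

22:9


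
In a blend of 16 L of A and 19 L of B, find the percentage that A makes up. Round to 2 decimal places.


Volume of A = 16 L
Volume of B = 19 L
Total volume = 16 + 19 = 35 L
Percentage of A = (16/35) * 100
= 45.71%

45.71


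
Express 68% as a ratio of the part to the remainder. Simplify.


Part = 68%, Remainder = 32%
Ratio = 68:32
GCD(68, 32) = 4
Simplify: 17:8 = 17:8

17:8


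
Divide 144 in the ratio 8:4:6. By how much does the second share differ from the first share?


Total parts = 8 + 4 + 6 = 18
Value per part = 144 / 18 = 8
Shares: 8*8=64, 4*8=32, 6*8=48
Second share = 32, first share = 64
Difference = |32 - 64| = 32

32


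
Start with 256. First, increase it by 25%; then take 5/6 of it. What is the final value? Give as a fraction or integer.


Start with 256.
Step 1: Increase by 25%: 256 * 125/100 = 320
Step 2: Take 5/6: 320 * 5/6 = 800/3
Final result = 800/3

800/3


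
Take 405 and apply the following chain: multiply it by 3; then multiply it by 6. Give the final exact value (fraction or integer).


Start with 405.
Step 1: Multiply by 3: 405 * 3 = 1215
Step 2: Multiply by 6: 1215 * 6 = 7290
Final result = 7290

7290


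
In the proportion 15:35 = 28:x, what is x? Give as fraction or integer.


Setting up: 15/35 = 28/x
Cross multiply: 15 * x = 35 * 28
15x = 980
x = 980/15
x = 196/3

196/3


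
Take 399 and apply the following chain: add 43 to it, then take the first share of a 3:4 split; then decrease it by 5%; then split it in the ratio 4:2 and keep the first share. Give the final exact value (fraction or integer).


Start with 399.
Step 1: Add 43: 399+43=442; split 3:4 first = 442*3/7 = 1326/7
Step 2: Decrease by 5%: 1326/7 * 95/100 = 12597/70
Step 3: Split 4:2, first share = 12597/70 * 4/6 = 4199/35
Final result = 4199/35

4199/35


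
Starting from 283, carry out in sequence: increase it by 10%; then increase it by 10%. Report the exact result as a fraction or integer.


Start with 283.
Step 1: Increase by 10%: 283 * 110/100 = 3113/10
Step 2: Increase by 10%: 3113/10 * 110/100 = 34243/100
Final result = 34243/100

34243/100


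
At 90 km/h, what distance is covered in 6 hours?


Using distance = speed * time
Speed = 90 km/h
Time = 6 hours
Distance = 90 * 6
= 540 km

540


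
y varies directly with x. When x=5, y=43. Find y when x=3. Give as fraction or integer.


Direct proportion: y = kx
Find k: k = 43/5 = 43/5
Compute y at x=3: y = 43/5 * 3
y = 129/5

129/5


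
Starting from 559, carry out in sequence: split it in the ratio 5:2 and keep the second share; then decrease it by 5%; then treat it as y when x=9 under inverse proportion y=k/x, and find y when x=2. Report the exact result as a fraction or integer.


Start with 559.
Step 1: Split 5:2, second share = 559 * 2/7 = 1118/7
Step 2: Decrease by 5%: 1118/7 * 95/100 = 10621/70
Step 3: Inverse prop: k = (10621/70)*9; new y = k/2 = 10621/70*9/2 = 95589/140
Final result = 95589/140

95589/140


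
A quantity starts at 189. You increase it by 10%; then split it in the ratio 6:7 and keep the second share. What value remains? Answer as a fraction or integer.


Start with 189.
Step 1: Increase by 10%: 189 * 110/100 = 2079/10
Step 2: Split 6:7, second share = 2079/10 * 7/13 = 14553/130
Final result = 14553/130

14553/130


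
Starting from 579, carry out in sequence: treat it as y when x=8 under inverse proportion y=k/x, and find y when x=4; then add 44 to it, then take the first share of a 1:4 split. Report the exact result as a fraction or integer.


Start with 579.
Step 1: Inverse prop: k = (579)*8; new y = k/4 = 579*8/4 = 1158
Step 2: Add 44: 1158+44=1202; split 1:4 first = 1202*1/5 = 1202/5
Final result = 1202/5

1202/5


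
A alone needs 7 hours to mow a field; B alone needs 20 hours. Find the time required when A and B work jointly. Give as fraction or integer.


Rate of A = 1/7 job per hour
Rate of B = 1/20 job per hour
Combined rate = 1/7 + 1/20
Find common denominator: (20 + 7)/(7*20) = 27/140
Combined rate = 27/140 job per hour
Time together = 1 / (27/140) = 140/27 hours

140/27


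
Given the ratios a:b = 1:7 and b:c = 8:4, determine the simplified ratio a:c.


Given a:b = 1:7 and b:c = 8:4
Make b consistent. Multiply first ratio by 8: a:b = 8:56
Multiply second ratio by 7: b:c = 56:28
Now b = 56 in both, so a:b:c = 8:56:28
Therefore a:c = 8:28
Simplify by GCD: a:c = 2:7

2:7


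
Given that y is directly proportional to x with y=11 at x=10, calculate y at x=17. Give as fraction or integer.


Direct proportion: y = kx
Find k: k = 11/10 = 11/10
Compute y at x=17: y = 11/10 * 17
y = 187/10

187/10


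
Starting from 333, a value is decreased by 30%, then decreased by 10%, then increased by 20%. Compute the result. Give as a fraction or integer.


Start: 333
Step 1: decrease by 30% => multiply by 70/100
  333 * 70/100 = 2331/10
Step 2: decrease by 10% => multiply by 90/100
  2331/10 * 90/100 = 20979/100
Step 3: increase by 20% => multiply by 120/100
  20979/100 * 120/100 = 62937/250
Final value = 62937/250

62937/250


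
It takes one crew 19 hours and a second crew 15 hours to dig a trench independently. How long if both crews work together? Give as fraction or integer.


Rate of A = 1/19 job per hour
Rate of B = 1/15 job per hour
Combined rate = 1/19 + 1/15
Find common denominator: (15 + 19)/(19*15) = 34/285
Combined rate = 34/285 job per hour
Time together = 1 / (34/285) = 285/34 hours

285/34


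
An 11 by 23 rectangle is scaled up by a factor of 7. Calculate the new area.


Original dimensions: 11 x 23
Enlargement factor = 7
New width = 11 * 7 = 77
New height = 23 * 7 = 161
New area = 77 * 161 = 12397

12397


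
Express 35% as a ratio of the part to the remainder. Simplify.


Part = 35%, Remainder = 65%
Ratio = 35:65
GCD(35, 65) = 5
Simplify: 7:13 = 7:13

7:13


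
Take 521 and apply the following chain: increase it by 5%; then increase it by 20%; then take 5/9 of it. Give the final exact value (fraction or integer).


Start with 521.
Step 1: Increase by 5%: 521 * 105/100 = 10941/20
Step 2: Increase by 20%: 10941/20 * 120/100 = 32823/50
Step 3: Take 5/9: 32823/50 * 5/9 = 3647/10
Final result = 3647/10

3647/10


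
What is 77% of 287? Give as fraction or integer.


Compute 77% of 287
Convert percentage: 77% = 77/100
Multiply: 287 * 77/100
= 22099/100
= 22099/100

22099/100


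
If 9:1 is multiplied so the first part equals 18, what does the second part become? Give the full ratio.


Original ratio: 9:1
First term target: 18
Scale factor = 18 / 9 = 2
Multiply second term: 1 * 2 = 2
Equivalent ratio = 18:2

18:2


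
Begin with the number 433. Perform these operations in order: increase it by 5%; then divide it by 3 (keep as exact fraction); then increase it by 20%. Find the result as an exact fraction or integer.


Start with 433.
Step 1: Increase by 5%: 433 * 105/100 = 9093/20
Step 2: Divide by 3: 9093/20 / 3 = 3031/20
Step 3: Increase by 20%: 3031/20 * 120/100 = 9093/50
Final result = 9093/50

9093/50


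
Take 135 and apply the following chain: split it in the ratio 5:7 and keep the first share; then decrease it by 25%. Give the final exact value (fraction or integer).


Start with 135.
Step 1: Split 5:7, first share = 135 * 5/12 = 225/4
Step 2: Decrease by 25%: 225/4 * 75/100 = 675/16
Final result = 675/16

675/16


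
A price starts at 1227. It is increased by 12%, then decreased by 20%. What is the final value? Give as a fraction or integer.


Start: 1227
Step 1: increase by 12% => multiply by 112/100
  1227 * 112/100 = 34356/25
Step 2: decrease by 20% => multiply by 80/100
  34356/25 * 80/100 = 137424/125
Final value = 137424/125

137424/125


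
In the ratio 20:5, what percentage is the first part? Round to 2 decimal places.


Total parts = 20 + 5 = 25
First part fraction = 20/25
Percentage = (20/25) * 100
= 0.8 * 100
= 80.00%

80.00


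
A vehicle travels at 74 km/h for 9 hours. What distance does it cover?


Using distance = speed * time
Speed = 74 km/h
Time = 9 hours
Distance = 74 * 9
= 666 km

666


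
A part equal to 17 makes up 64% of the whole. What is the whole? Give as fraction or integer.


Given: 17 is 64% of the whole
Set up: 17 = 64/100 * whole
whole = 17 * 100 / 64
whole = 1700 / 64
whole = 425/16

425/16


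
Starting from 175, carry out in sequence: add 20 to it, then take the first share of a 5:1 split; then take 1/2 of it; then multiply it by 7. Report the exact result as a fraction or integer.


Start with 175.
Step 1: Add 20: 175+20=195; split 5:1 first = 195*5/6 = 325/2
Step 2: Take 1/2: 325/2 * 1/2 = 325/4
Step 3: Multiply by 7: 325/4 * 7 = 2275/4
Final result = 2275/4

2275/4


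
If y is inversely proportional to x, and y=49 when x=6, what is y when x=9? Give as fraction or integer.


Inverse proportion: y = k/x
Find k: k = 6 * 49 = 294
Compute y at x=9: y = 294/9
y = 98/3

98/3


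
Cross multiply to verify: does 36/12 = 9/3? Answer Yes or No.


Cross multiply to check 36/12 = 9/3
Left cross product: 36 * 3 = 108
Right cross product: 12 * 9 = 108
108 = 108
Equal, so proportions match => Yes

Yes


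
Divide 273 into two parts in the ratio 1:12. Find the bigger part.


Total parts = 1 + 12 = 13
Value per part = 273 / 13 = 21
First share = 1 * 21 = 21
Second share = 12 * 21 = 252
Larger share = 252

252


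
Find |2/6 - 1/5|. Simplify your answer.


Simplify: 2/6 = 1/3 and 1/5 = 1/5
Find common denominator: LCD = 15
Convert: 5/15 and 3/15
Difference = |5 - 3|/15 = 2/15
Simplified = 2/15

2/15


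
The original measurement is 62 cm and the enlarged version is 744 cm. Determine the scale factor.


Original length = 62 cm
Scaled length = 744 cm
Scale factor = 744 / 62
= 12

12


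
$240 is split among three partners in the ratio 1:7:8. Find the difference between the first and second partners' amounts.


Total parts = 1 + 7 + 8 = 16
Value per part = 240 / 16 = 15
Shares: 1*15=15, 7*15=105, 8*15=120
First share = 15, second share = 105
Difference = |15 - 105| = 90

90


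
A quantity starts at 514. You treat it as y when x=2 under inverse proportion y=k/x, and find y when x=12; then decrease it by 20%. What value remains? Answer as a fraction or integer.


Start with 514.
Step 1: Inverse prop: k = (514)*2; new y = k/12 = 514*2/12 = 257/3
Step 2: Decrease by 20%: 257/3 * 80/100 = 1028/15
Final result = 1028/15

1028/15


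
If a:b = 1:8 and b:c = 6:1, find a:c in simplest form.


Given a:b = 1:8 and b:c = 6:1
Make b consistent. Multiply first ratio by 6: a:b = 6:48
Multiply second ratio by 8: b:c = 48:8
Now b = 48 in both, so a:b:c = 6:48:8
Therefore a:c = 6:8
Simplify by GCD: a:c = 3:4

3:4


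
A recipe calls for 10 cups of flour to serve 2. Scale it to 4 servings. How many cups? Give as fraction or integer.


Original: 10 cups for 2 servings
Target servings = 4
Scaling factor = 4/2
New amount = 10 * 4/2
= 40/2
= 20 cups

20


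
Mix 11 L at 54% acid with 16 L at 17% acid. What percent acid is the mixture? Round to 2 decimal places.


Solute in mixture 1 = 54% of 11 L = 11*54/100 = 297/50 L
Solute in mixture 2 = 17% of 16 L = 16*17/100 = 68/25 L
Total solute = 297/50 + 68/25 = 433/50 L
Total volume = 11 + 16 = 27 L
Final concentration = 433/50/27 * 100 = 32.07%

32.07


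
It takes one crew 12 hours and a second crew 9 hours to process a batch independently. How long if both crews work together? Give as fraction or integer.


Rate of A = 1/12 job per hour
Rate of B = 1/9 job per hour
Combined rate = 1/12 + 1/9
Find common denominator: (9 + 12)/(12*9) = 21/108
Combined rate = 7/36 job per hour
Time together = 1 / (7/36) = 36/7 hours

36/7


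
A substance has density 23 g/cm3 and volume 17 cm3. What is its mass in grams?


Using mass = density * volume
Density = 23 g/cm3
Volume = 17 cm3
Mass = 23 * 17
= 391 g

391


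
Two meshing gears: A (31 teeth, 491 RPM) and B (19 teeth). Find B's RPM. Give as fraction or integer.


Gear ratio: teeth_A * RPM_A = teeth_B * RPM_B
31 * 491 = 19 * RPM_B
15221 = 19 * RPM_B
RPM_B = 15221 / 19
RPM_B = 15221/19

15221/19


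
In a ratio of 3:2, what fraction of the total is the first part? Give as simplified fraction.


Total parts = 3 + 2 = 5
First part fraction = 3/5
Simplify: 3/5 = 3/5

3/5


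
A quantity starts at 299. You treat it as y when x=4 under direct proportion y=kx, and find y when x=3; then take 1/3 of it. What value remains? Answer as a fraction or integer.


Start with 299.
Step 1: Direct prop: k = (299)/4; new y = k*3 = 299*3/4 = 897/4
Step 2: Take 1/3: 897/4 * 1/3 = 299/4
Final result = 299/4

299/4


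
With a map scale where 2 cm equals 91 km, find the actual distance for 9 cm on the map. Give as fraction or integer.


Map scale: 2 cm = 91 km
Measured distance on map = 9 cm
Set up proportion: 9 * 91 / 2
= 819 / 2
= 819/2 km

819/2


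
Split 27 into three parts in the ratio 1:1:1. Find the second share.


Ratio = 1:1:1
Total parts = 1 + 1 + 1 = 3
Value per part = 27 / 3 = 9
First share = 1 * 9 = 9
Middle share = 1 * 9 = 9
Third share = 1 * 9 = 9

9


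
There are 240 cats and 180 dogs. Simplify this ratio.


Find GCD(240, 180)
GCD = 60
Divide both by 60: 240/60 = 4, 180/60 = 3
Simplified ratio = 4:3

4:3


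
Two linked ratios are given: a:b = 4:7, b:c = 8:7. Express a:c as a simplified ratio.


Given a:b = 4:7 and b:c = 8:7
Make b consistent. Multiply first ratio by 8: a:b = 32:56
Multiply second ratio by 7: b:c = 56:49
Now b = 56 in both, so a:b:c = 32:56:49
Therefore a:c = 32:49
Simplify by GCD: a:c = 32:49

32:49


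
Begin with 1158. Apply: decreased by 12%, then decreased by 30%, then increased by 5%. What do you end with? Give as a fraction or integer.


Start: 1158
Step 1: decrease by 12% => multiply by 88/100
  1158 * 88/100 = 25476/25
Step 2: decrease by 30% => multiply by 70/100
  25476/25 * 70/100 = 89166/125
Step 3: increase by 5% => multiply by 105/100
  89166/125 * 105/100 = 936243/1250
Final value = 936243/1250

936243/1250


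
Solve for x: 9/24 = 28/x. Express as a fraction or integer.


Setting up: 9/24 = 28/x
Cross multiply: 9 * x = 24 * 28
9x = 672
x = 672/9
x = 224/3

224/3


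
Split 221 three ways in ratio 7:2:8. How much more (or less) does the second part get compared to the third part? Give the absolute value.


Total parts = 7 + 2 + 8 = 17
Value per part = 221 / 17 = 13
Shares: 7*13=91, 2*13=26, 8*13=104
Second share = 26, third share = 104
Difference = |26 - 104| = 78

78


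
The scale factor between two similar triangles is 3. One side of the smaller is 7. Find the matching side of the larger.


Similar triangles have proportional sides
Scale factor = 3
Smaller side = 7
Corresponding larger side = 7 * 3
= 21

21


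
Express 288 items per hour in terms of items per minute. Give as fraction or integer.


Converting from per hour to per minute
Rate = 288 items per hour
Divide by 60: 288/60
= 24/5 items per minute

24/5


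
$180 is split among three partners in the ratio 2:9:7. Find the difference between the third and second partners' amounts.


Total parts = 2 + 9 + 7 = 18
Value per part = 180 / 18 = 10
Shares: 2*10=20, 9*10=90, 7*10=70
Third share = 70, second share = 90
Difference = |70 - 90| = 20

20


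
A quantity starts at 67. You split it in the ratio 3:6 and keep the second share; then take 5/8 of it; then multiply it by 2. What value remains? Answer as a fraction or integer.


Start with 67.
Step 1: Split 3:6, second share = 67 * 6/9 = 134/3
Step 2: Take 5/8: 134/3 * 5/8 = 335/12
Step 3: Multiply by 2: 335/12 * 2 = 335/6
Final result = 335/6

335/6


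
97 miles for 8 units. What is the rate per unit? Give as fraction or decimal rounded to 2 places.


Total miles = 97
Number of units = 8
Unit rate = 97 / 8
= 12.13 miles per unit

12.13


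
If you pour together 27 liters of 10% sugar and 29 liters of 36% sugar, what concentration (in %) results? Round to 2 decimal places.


Solute in mixture 1 = 10% of 27 L = 27*10/100 = 27/10 L
Solute in mixture 2 = 36% of 29 L = 29*36/100 = 261/25 L
Total solute = 27/10 + 261/25 = 657/50 L
Total volume = 27 + 29 = 56 L
Final concentration = 657/50/56 * 100 = 23.46%

23.46


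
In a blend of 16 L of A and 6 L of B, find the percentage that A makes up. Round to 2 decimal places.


Volume of A = 16 L
Volume of B = 6 L
Total volume = 16 + 6 = 22 L
Percentage of A = (16/22) * 100
= 72.73%

72.73


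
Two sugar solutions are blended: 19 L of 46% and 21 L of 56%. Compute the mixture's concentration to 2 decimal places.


Solute in mixture 1 = 46% of 19 L = 19*46/100 = 437/50 L
Solute in mixture 2 = 56% of 21 L = 21*56/100 = 294/25 L
Total solute = 437/50 + 294/25 = 41/2 L
Total volume = 19 + 21 = 40 L
Final concentration = 41/2/40 * 100 = 51.25%

51.25


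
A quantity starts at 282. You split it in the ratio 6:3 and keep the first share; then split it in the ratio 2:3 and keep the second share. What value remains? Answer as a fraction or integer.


Start with 282.
Step 1: Split 6:3, first share = 282 * 6/9 = 188
Step 2: Split 2:3, second share = 188 * 3/5 = 564/5
Final result = 564/5

564/5


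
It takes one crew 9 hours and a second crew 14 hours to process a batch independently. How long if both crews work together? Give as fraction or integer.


Rate of A = 1/9 job per hour
Rate of B = 1/14 job per hour
Combined rate = 1/9 + 1/14
Find common denominator: (14 + 9)/(9*14) = 23/126
Combined rate = 23/126 job per hour
Time together = 1 / (23/126) = 126/23 hours

126/23


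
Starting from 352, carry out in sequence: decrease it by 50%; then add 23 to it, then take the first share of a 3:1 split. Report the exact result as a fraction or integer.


Start with 352.
Step 1: Decrease by 50%: 352 * 50/100 = 176
Step 2: Add 23: 176+23=199; split 3:1 first = 199*3/4 = 597/4
Final result = 597/4

597/4


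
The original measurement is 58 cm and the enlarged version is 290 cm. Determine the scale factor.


Original length = 58 cm
Scaled length = 290 cm
Scale factor = 290 / 58
= 5

5


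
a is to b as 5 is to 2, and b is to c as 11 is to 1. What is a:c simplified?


Given a:b = 5:2 and b:c = 11:1
Make b consistent. Multiply first ratio by 11: a:b = 55:22
Multiply second ratio by 2: b:c = 22:2
Now b = 22 in both, so a:b:c = 55:22:2
Therefore a:c = 55:2
Simplify by GCD: a:c = 55:2

55:2


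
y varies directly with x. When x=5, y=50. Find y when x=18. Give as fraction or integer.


Direct proportion: y = kx
Find k: k = 50/5 = 10
Compute y at x=18: y = 10 * 18
y = 180

180


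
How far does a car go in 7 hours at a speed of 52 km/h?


Using distance = speed * time
Speed = 52 km/h
Time = 7 hours
Distance = 52 * 7
= 364 km

364


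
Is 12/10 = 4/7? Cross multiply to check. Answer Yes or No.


Cross multiply to check 12/10 = 4/7
Left cross product: 12 * 7 = 84
Right cross product: 10 * 4 = 40
84 != 40
Not equal, so proportions differ => No

No


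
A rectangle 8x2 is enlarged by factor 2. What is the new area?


Original dimensions: 8 x 2
Enlargement factor = 2
New width = 8 * 2 = 16
New height = 2 * 2 = 4
New area = 16 * 4 = 64

64


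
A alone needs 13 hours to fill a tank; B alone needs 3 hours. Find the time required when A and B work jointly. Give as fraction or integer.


Rate of A = 1/13 job per hour
Rate of B = 1/3 job per hour
Combined rate = 1/13 + 1/3
Find common denominator: (3 + 13)/(13*3) = 16/39
Combined rate = 16/39 job per hour
Time together = 1 / (16/39) = 39/16 hours

39/16


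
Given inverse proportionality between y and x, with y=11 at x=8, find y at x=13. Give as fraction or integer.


Inverse proportion: y = k/x
Find k: k = 8 * 11 = 88
Compute y at x=13: y = 88/13
y = 88/13

88/13


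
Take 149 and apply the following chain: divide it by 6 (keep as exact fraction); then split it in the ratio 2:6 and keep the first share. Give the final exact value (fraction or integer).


Start with 149.
Step 1: Divide by 6: 149 / 6 = 149/6
Step 2: Split 2:6, first share = 149/6 * 2/8 = 149/24
Final result = 149/24

149/24


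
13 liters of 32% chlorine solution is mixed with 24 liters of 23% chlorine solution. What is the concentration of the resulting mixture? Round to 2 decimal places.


Solute in mixture 1 = 32% of 13 L = 13*32/100 = 104/25 L
Solute in mixture 2 = 23% of 24 L = 24*23/100 = 138/25 L
Total solute = 104/25 + 138/25 = 242/25 L
Total volume = 13 + 24 = 37 L
Final concentration = 242/25/37 * 100 = 26.16%

26.16


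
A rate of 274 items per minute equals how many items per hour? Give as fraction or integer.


Converting from per minute to per hour
Rate = 274 items per minute
Multiply by 60: 274 * 60
= 16440 items per hour

16440


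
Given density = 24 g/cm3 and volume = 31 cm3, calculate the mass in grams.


Using mass = density * volume
Density = 24 g/cm3
Volume = 31 cm3
Mass = 24 * 31
= 744 g

744


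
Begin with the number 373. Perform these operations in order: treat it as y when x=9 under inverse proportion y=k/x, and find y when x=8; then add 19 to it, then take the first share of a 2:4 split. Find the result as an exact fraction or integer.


Start with 373.
Step 1: Inverse prop: k = (373)*9; new y = k/8 = 373*9/8 = 3357/8
Step 2: Add 19: 3357/8+19=3509/8; split 2:4 first = 3509/8*2/6 = 3509/24
Final result = 3509/24

3509/24


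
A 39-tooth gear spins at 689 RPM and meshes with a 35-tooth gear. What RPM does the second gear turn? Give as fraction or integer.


Gear ratio: teeth_A * RPM_A = teeth_B * RPM_B
39 * 689 = 35 * RPM_B
26871 = 35 * RPM_B
RPM_B = 26871 / 35
RPM_B = 26871/35

26871/35


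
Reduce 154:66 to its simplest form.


Find GCD(154, 66)
GCD = 22
Divide both by 22: 154/22 = 7, 66/22 = 3
Simplified ratio = 7:3

7:3


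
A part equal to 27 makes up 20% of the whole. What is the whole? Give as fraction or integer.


Given: 27 is 20% of the whole
Set up: 27 = 20/100 * whole
whole = 27 * 100 / 20
whole = 2700 / 20
whole = 135

135


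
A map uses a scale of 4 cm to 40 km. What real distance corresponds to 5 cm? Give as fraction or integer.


Map scale: 4 cm = 40 km
Measured distance on map = 5 cm
Set up proportion: 5 * 40 / 4
= 200 / 4
= 50 km

50


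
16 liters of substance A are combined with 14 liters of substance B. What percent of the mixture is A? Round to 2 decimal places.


Volume of A = 16 L
Volume of B = 14 L
Total volume = 16 + 14 = 30 L
Percentage of A = (16/30) * 100
= 53.33%

53.33


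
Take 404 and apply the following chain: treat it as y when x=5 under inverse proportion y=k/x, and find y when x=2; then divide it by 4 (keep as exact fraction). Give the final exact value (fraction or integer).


Start with 404.
Step 1: Inverse prop: k = (404)*5; new y = k/2 = 404*5/2 = 1010
Step 2: Divide by 4: 1010 / 4 = 505/2
Final result = 505/2

505/2


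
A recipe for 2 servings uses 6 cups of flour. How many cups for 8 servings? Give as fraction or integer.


Original: 6 cups for 2 servings
Target servings = 8
Scaling factor = 8/2
New amount = 6 * 8/2
= 48/2
= 24 cups

24


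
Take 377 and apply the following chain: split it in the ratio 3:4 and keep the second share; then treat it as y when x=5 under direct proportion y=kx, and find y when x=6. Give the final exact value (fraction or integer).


Start with 377.
Step 1: Split 3:4, second share = 377 * 4/7 = 1508/7
Step 2: Direct prop: k = (1508/7)/5; new y = k*6 = 1508/7*6/5 = 9048/35
Final result = 9048/35

9048/35


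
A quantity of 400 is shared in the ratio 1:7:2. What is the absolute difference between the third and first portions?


Total parts = 1 + 7 + 2 = 10
Value per part = 400 / 10 = 40
Shares: 1*40=40, 7*40=280, 2*40=80
Third share = 80, first share = 40
Difference = |80 - 40| = 40

40


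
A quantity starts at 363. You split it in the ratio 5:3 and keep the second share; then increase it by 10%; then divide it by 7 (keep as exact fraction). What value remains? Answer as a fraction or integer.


Start with 363.
Step 1: Split 5:3, second share = 363 * 3/8 = 1089/8
Step 2: Increase by 10%: 1089/8 * 110/100 = 11979/80
Step 3: Divide by 7: 11979/80 / 7 = 11979/560
Final result = 11979/560

11979/560


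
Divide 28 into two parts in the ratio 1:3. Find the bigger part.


Total parts = 1 + 3 = 4
Value per part = 28 / 4 = 7
First share = 1 * 7 = 7
Second share = 3 * 7 = 21
Larger share = 21

21


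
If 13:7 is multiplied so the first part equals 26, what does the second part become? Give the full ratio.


Original ratio: 13:7
First term target: 26
Scale factor = 26 / 13 = 2
Multiply second term: 7 * 2 = 14
Equivalent ratio = 26:14

26:14


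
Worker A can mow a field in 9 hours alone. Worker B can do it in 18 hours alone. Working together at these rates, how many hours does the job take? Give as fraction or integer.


Rate of A = 1/9 job per hour
Rate of B = 1/18 job per hour
Combined rate = 1/9 + 1/18
Find common denominator: (18 + 9)/(9*18) = 27/162
Combined rate = 1/6 job per hour
Time together = 1 / (1/6) = 6 hours

6


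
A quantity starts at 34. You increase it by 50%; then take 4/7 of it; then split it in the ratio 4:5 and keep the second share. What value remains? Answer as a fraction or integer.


Start with 34.
Step 1: Increase by 50%: 34 * 150/100 = 51
Step 2: Take 4/7: 51 * 4/7 = 204/7
Step 3: Split 4:5, second share = 204/7 * 5/9 = 340/21
Final result = 340/21

340/21


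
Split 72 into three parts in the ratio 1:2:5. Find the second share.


Ratio = 1:2:5
Total parts = 1 + 2 + 5 = 8
Value per part = 72 / 8 = 9
First share = 1 * 9 = 9
Middle share = 2 * 9 = 18
Third share = 5 * 9 = 45

18


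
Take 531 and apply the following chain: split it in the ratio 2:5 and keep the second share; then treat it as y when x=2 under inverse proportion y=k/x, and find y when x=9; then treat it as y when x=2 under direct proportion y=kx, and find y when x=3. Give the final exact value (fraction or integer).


Start with 531.
Step 1: Split 2:5, second share = 531 * 5/7 = 2655/7
Step 2: Inverse prop: k = (2655/7)*2; new y = k/9 = 2655/7*2/9 = 590/7
Step 3: Direct prop: k = (590/7)/2; new y = k*3 = 590/7*3/2 = 885/7
Final result = 885/7

885/7


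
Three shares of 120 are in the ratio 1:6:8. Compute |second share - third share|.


Total parts = 1 + 6 + 8 = 15
Value per part = 120 / 15 = 8
Shares: 1*8=8, 6*8=48, 8*8=64
Second share = 48, third share = 64
Difference = |48 - 64| = 16

16


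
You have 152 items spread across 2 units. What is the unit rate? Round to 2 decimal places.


Total items = 152
Number of units = 2
Unit rate = 152 / 2
= 76 items per unit

76


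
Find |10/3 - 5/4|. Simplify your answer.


Simplify: 10/3 = 10/3 and 5/4 = 5/4
Find common denominator: LCD = 12
Convert: 40/12 and 15/12
Difference = |40 - 15|/12 = 25/12
Simplified = 25/12

25/12


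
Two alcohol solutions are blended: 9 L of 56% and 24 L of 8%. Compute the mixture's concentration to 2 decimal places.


Solute in mixture 1 = 56% of 9 L = 9*56/100 = 126/25 L
Solute in mixture 2 = 8% of 24 L = 24*8/100 = 48/25 L
Total solute = 126/25 + 48/25 = 174/25 L
Total volume = 9 + 24 = 33 L
Final concentration = 174/25/33 * 100 = 21.09%

21.09
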